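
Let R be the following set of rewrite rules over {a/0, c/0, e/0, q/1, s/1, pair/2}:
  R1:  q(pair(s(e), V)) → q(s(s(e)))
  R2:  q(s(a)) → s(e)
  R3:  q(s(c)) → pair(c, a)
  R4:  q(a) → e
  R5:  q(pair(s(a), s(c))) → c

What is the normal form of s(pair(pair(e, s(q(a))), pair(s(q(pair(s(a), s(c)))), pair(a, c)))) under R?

1. s(pair(pair(e, s(q(a))), pair(s(q(pair(s(a), s(c)))), pair(a, c))))  →  s(pair(pair(e, s(e)), pair(s(q(pair(s(a), s(c)))), pair(a, c))))   [R4 at 1.1.2.1]
2. s(pair(pair(e, s(e)), pair(s(q(pair(s(a), s(c)))), pair(a, c))))  →  s(pair(pair(e, s(e)), pair(s(c), pair(a, c))))   [R5 at 1.2.1.1]

s(pair(pair(e, s(e)), pair(s(c), pair(a, c))))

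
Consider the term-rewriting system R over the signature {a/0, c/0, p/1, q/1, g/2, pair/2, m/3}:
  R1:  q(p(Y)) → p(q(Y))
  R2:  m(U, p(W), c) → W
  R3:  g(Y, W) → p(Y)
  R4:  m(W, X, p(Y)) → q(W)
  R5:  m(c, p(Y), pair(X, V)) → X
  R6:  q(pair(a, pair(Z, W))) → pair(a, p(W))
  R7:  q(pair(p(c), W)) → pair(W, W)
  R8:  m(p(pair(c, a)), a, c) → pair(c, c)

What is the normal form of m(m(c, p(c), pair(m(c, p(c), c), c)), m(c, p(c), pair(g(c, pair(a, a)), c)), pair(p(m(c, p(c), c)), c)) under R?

p(c)

1. m(m(c, p(c), pair(m(c, p(c), c), c)), m(c, p(c), pair(g(c, pair(a, a)), c)), pair(p(m(c, p(c), c)), c))  →  m(m(c, p(c), c), m(c, p(c), pair(g(c, pair(a, a)), c)), pair(p(m(c, p(c), c)), c))   [R5 at 1]
2. m(m(c, p(c), c), m(c, p(c), pair(g(c, pair(a, a)), c)), pair(p(m(c, p(c), c)), c))  →  m(c, m(c, p(c), pair(g(c, pair(a, a)), c)), pair(p(m(c, p(c), c)), c))   [R2 at 1]
3. m(c, m(c, p(c), pair(g(c, pair(a, a)), c)), pair(p(m(c, p(c), c)), c))  →  m(c, g(c, pair(a, a)), pair(p(m(c, p(c), c)), c))   [R5 at 2]
4. m(c, g(c, pair(a, a)), pair(p(m(c, p(c), c)), c))  →  m(c, p(c), pair(p(m(c, p(c), c)), c))   [R3 at 2]
5. m(c, p(c), pair(p(m(c, p(c), c)), c))  →  p(m(c, p(c), c))   [R5 at ε]
6. p(m(c, p(c), c))  →  p(c)   [R2 at 1]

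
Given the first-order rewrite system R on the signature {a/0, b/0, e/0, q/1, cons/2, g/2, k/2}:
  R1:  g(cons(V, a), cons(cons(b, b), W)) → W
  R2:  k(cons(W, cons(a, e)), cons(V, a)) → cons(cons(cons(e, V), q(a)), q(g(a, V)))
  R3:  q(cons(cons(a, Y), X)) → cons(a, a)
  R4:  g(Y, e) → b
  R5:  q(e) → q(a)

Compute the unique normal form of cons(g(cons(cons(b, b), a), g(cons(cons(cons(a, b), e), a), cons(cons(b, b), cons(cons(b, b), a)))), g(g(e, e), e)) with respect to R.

cons(a, b)

1. cons(g(cons(cons(b, b), a), g(cons(cons(cons(a, b), e), a), cons(cons(b, b), cons(cons(b, b), a)))), g(g(e, e), e))  →  cons(g(cons(cons(b, b), a), cons(cons(b, b), a)), g(g(e, e), e))   [R1 at 1.2]
2. cons(g(cons(cons(b, b), a), cons(cons(b, b), a)), g(g(e, e), e))  →  cons(a, g(g(e, e), e))   [R1 at 1]
3. cons(a, g(g(e, e), e))  →  cons(a, b)   [R4 at 2]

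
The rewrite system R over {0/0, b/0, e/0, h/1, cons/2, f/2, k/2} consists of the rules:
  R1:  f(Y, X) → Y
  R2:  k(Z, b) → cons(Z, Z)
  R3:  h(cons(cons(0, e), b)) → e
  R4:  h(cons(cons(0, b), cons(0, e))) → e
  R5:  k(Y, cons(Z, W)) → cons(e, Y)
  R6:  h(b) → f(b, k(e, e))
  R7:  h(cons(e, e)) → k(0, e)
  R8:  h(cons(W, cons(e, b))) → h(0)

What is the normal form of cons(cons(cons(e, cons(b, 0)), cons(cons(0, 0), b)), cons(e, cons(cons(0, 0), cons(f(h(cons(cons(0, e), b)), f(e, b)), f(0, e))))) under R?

cons(cons(cons(e, cons(b, 0)), cons(cons(0, 0), b)), cons(e, cons(cons(0, 0), cons(e, 0))))

1. cons(cons(cons(e, cons(b, 0)), cons(cons(0, 0), b)), cons(e, cons(cons(0, 0), cons(f(h(cons(cons(0, e), b)), f(e, b)), f(0, e)))))  →  cons(cons(cons(e, cons(b, 0)), cons(cons(0, 0), b)), cons(e, cons(cons(0, 0), cons(h(cons(cons(0, e), b)), f(0, e)))))   [R1 at 2.2.2.1]
2. cons(cons(cons(e, cons(b, 0)), cons(cons(0, 0), b)), cons(e, cons(cons(0, 0), cons(h(cons(cons(0, e), b)), f(0, e)))))  →  cons(cons(cons(e, cons(b, 0)), cons(cons(0, 0), b)), cons(e, cons(cons(0, 0), cons(e, f(0, e)))))   [R3 at 2.2.2.1]
3. cons(cons(cons(e, cons(b, 0)), cons(cons(0, 0), b)), cons(e, cons(cons(0, 0), cons(e, f(0, e)))))  →  cons(cons(cons(e, cons(b, 0)), cons(cons(0, 0), b)), cons(e, cons(cons(0, 0), cons(e, 0))))   [R1 at 2.2.2.2]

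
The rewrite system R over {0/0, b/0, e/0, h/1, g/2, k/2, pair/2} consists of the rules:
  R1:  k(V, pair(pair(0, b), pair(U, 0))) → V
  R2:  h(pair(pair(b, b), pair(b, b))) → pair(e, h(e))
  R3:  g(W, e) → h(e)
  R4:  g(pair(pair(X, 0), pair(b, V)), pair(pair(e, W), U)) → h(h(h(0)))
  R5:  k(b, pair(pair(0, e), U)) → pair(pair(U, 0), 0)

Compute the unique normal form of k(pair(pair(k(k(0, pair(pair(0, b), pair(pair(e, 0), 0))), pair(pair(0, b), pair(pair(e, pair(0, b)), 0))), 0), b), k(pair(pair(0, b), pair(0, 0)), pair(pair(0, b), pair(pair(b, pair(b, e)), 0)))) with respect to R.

pair(pair(0, 0), b)

1. k(pair(pair(k(k(0, pair(pair(0, b), pair(pair(e, 0), 0))), pair(pair(0, b), pair(pair(e, pair(0, b)), 0))), 0), b), k(pair(pair(0, b), pair(0, 0)), pair(pair(0, b), pair(pair(b, pair(b, e)), 0))))  →  k(pair(pair(k(0, pair(pair(0, b), pair(pair(e, 0), 0))), 0), b), k(pair(pair(0, b), pair(0, 0)), pair(pair(0, b), pair(pair(b, pair(b, e)), 0))))   [R1 at 1.1.1]
2. k(pair(pair(k(0, pair(pair(0, b), pair(pair(e, 0), 0))), 0), b), k(pair(pair(0, b), pair(0, 0)), pair(pair(0, b), pair(pair(b, pair(b, e)), 0))))  →  k(pair(pair(0, 0), b), k(pair(pair(0, b), pair(0, 0)), pair(pair(0, b), pair(pair(b, pair(b, e)), 0))))   [R1 at 1.1.1]
3. k(pair(pair(0, 0), b), k(pair(pair(0, b), pair(0, 0)), pair(pair(0, b), pair(pair(b, pair(b, e)), 0))))  →  k(pair(pair(0, 0), b), pair(pair(0, b), pair(0, 0)))   [R1 at 2]
4. k(pair(pair(0, 0), b), pair(pair(0, b), pair(0, 0)))  →  pair(pair(0, 0), b)   [R1 at ε]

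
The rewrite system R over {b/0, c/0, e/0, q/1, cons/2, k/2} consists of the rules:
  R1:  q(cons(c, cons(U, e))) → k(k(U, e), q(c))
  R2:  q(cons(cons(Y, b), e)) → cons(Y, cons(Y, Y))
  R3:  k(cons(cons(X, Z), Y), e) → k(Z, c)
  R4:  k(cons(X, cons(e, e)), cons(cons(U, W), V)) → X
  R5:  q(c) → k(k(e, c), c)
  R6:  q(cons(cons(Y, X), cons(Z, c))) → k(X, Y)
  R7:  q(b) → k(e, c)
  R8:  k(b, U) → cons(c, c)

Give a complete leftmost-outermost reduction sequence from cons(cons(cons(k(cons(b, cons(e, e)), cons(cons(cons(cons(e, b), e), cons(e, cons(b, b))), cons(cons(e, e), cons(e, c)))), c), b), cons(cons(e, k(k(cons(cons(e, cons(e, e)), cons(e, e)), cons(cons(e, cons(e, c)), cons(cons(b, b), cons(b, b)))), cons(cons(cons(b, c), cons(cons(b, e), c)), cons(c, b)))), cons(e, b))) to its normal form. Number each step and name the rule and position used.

1. cons(cons(cons(k(cons(b, cons(e, e)), cons(cons(cons(cons(e, b), e), cons(e, cons(b, b))), cons(cons(e, e), cons(e, c)))), c), b), cons(cons(e, k(k(cons(cons(e, cons(e, e)), cons(e, e)), cons(cons(e, cons(e, c)), cons(cons(b, b), cons(b, b)))), cons(cons(cons(b, c), cons(cons(b, e), c)), cons(c, b)))), cons(e, b)))  →  cons(cons(cons(b, c), b), cons(cons(e, k(k(cons(cons(e, cons(e, e)), cons(e, e)), cons(cons(e, cons(e, c)), cons(cons(b, b), cons(b, b)))), cons(cons(cons(b, c), cons(cons(b, e), c)), cons(c, b)))), cons(e, b)))   [R4 at 1.1.1]
2. cons(cons(cons(b, c), b), cons(cons(e, k(k(cons(cons(e, cons(e, e)), cons(e, e)), cons(cons(e, cons(e, c)), cons(cons(b, b), cons(b, b)))), cons(cons(cons(b, c), cons(cons(b, e), c)), cons(c, b)))), cons(e, b)))  →  cons(cons(cons(b, c), b), cons(cons(e, k(cons(e, cons(e, e)), cons(cons(cons(b, c), cons(cons(b, e), c)), cons(c, b)))), cons(e, b)))   [R4 at 2.1.2.1]
3. cons(cons(cons(b, c), b), cons(cons(e, k(cons(e, cons(e, e)), cons(cons(cons(b, c), cons(cons(b, e), c)), cons(c, b)))), cons(e, b)))  →  cons(cons(cons(b, c), b), cons(cons(e, e), cons(e, b)))   [R4 at 2.1.2]

cons(cons(cons(b, c), b), cons(cons(e, e), cons(e, b)))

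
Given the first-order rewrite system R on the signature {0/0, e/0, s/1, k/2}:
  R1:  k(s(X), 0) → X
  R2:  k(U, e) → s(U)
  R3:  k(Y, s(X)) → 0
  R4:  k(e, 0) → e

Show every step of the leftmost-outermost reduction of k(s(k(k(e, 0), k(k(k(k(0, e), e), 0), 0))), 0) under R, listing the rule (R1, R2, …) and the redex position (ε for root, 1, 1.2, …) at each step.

1. k(s(k(k(e, 0), k(k(k(k(0, e), e), 0), 0))), 0)  →  k(k(e, 0), k(k(k(k(0, e), e), 0), 0))   [R1 at ε]
2. k(k(e, 0), k(k(k(k(0, e), e), 0), 0))  →  k(e, k(k(k(k(0, e), e), 0), 0))   [R4 at 1]
3. k(e, k(k(k(k(0, e), e), 0), 0))  →  k(e, k(k(s(k(0, e)), 0), 0))   [R2 at 2.1.1]
4. k(e, k(k(s(k(0, e)), 0), 0))  →  k(e, k(k(0, e), 0))   [R1 at 2.1]
5. k(e, k(k(0, e), 0))  →  k(e, k(s(0), 0))   [R2 at 2.1]
6. k(e, k(s(0), 0))  →  k(e, 0)   [R1 at 2]
7. k(e, 0)  →  e   [R4 at ε]

e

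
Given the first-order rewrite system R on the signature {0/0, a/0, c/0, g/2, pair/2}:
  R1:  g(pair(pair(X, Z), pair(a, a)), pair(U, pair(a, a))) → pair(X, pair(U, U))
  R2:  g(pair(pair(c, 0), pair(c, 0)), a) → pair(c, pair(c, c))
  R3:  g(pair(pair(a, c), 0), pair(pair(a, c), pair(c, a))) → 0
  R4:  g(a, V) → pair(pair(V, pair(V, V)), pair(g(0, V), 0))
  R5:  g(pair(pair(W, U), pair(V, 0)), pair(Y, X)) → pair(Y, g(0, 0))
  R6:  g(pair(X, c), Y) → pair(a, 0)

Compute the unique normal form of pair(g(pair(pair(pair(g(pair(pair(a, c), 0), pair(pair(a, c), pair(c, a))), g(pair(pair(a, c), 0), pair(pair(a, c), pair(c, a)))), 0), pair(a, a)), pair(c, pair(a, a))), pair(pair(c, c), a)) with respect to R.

1. pair(g(pair(pair(pair(g(pair(pair(a, c), 0), pair(pair(a, c), pair(c, a))), g(pair(pair(a, c), 0), pair(pair(a, c), pair(c, a)))), 0), pair(a, a)), pair(c, pair(a, a))), pair(pair(c, c), a))  →  pair(pair(pair(g(pair(pair(a, c), 0), pair(pair(a, c), pair(c, a))), g(pair(pair(a, c), 0), pair(pair(a, c), pair(c, a)))), pair(c, c)), pair(pair(c, c), a))   [R1 at 1]
2. pair(pair(pair(g(pair(pair(a, c), 0), pair(pair(a, c), pair(c, a))), g(pair(pair(a, c), 0), pair(pair(a, c), pair(c, a)))), pair(c, c)), pair(pair(c, c), a))  →  pair(pair(pair(0, g(pair(pair(a, c), 0), pair(pair(a, c), pair(c, a)))), pair(c, c)), pair(pair(c, c), a))   [R3 at 1.1.1]
3. pair(pair(pair(0, g(pair(pair(a, c), 0), pair(pair(a, c), pair(c, a)))), pair(c, c)), pair(pair(c, c), a))  →  pair(pair(pair(0, 0), pair(c, c)), pair(pair(c, c), a))   [R3 at 1.1.2]

pair(pair(pair(0, 0), pair(c, c)), pair(pair(c, c), a))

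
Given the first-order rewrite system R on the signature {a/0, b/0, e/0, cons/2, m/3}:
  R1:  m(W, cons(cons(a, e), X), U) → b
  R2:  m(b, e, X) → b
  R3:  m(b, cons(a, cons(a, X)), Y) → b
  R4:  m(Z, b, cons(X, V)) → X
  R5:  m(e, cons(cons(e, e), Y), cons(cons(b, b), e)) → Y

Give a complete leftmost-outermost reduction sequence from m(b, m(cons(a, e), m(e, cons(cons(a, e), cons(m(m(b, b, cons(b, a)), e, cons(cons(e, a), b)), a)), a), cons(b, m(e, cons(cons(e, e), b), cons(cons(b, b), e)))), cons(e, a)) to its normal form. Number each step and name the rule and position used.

e

1. m(b, m(cons(a, e), m(e, cons(cons(a, e), cons(m(m(b, b, cons(b, a)), e, cons(cons(e, a), b)), a)), a), cons(b, m(e, cons(cons(e, e), b), cons(cons(b, b), e)))), cons(e, a))  →  m(b, m(cons(a, e), b, cons(b, m(e, cons(cons(e, e), b), cons(cons(b, b), e)))), cons(e, a))   [R1 at 2.2]
2. m(b, m(cons(a, e), b, cons(b, m(e, cons(cons(e, e), b), cons(cons(b, b), e)))), cons(e, a))  →  m(b, b, cons(e, a))   [R4 at 2]
3. m(b, b, cons(e, a))  →  e   [R4 at ε]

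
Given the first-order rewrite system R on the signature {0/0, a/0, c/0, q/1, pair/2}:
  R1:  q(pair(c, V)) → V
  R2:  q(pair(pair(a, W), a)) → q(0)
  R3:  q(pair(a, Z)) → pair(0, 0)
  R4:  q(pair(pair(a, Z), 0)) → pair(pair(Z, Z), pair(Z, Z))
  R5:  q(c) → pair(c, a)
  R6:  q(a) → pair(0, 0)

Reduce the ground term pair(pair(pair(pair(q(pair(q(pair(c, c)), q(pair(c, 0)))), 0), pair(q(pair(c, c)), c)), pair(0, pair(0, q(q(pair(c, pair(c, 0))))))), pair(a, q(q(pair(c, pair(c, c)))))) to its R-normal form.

pair(pair(pair(pair(0, 0), pair(c, c)), pair(0, pair(0, 0))), pair(a, c))

1. pair(pair(pair(pair(q(pair(q(pair(c, c)), q(pair(c, 0)))), 0), pair(q(pair(c, c)), c)), pair(0, pair(0, q(q(pair(c, pair(c, 0))))))), pair(a, q(q(pair(c, pair(c, c))))))  →  pair(pair(pair(pair(q(pair(c, q(pair(c, 0)))), 0), pair(q(pair(c, c)), c)), pair(0, pair(0, q(q(pair(c, pair(c, 0))))))), pair(a, q(q(pair(c, pair(c, c))))))   [R1 at 1.1.1.1.1.1]
2. pair(pair(pair(pair(q(pair(c, q(pair(c, 0)))), 0), pair(q(pair(c, c)), c)), pair(0, pair(0, q(q(pair(c, pair(c, 0))))))), pair(a, q(q(pair(c, pair(c, c))))))  →  pair(pair(pair(pair(q(pair(c, 0)), 0), pair(q(pair(c, c)), c)), pair(0, pair(0, q(q(pair(c, pair(c, 0))))))), pair(a, q(q(pair(c, pair(c, c))))))   [R1 at 1.1.1.1]
3. pair(pair(pair(pair(q(pair(c, 0)), 0), pair(q(pair(c, c)), c)), pair(0, pair(0, q(q(pair(c, pair(c, 0))))))), pair(a, q(q(pair(c, pair(c, c))))))  →  pair(pair(pair(pair(0, 0), pair(q(pair(c, c)), c)), pair(0, pair(0, q(q(pair(c, pair(c, 0))))))), pair(a, q(q(pair(c, pair(c, c))))))   [R1 at 1.1.1.1]
4. pair(pair(pair(pair(0, 0), pair(q(pair(c, c)), c)), pair(0, pair(0, q(q(pair(c, pair(c, 0))))))), pair(a, q(q(pair(c, pair(c, c))))))  →  pair(pair(pair(pair(0, 0), pair(c, c)), pair(0, pair(0, q(q(pair(c, pair(c, 0))))))), pair(a, q(q(pair(c, pair(c, c))))))   [R1 at 1.1.2.1]
5. pair(pair(pair(pair(0, 0), pair(c, c)), pair(0, pair(0, q(q(pair(c, pair(c, 0))))))), pair(a, q(q(pair(c, pair(c, c))))))  →  pair(pair(pair(pair(0, 0), pair(c, c)), pair(0, pair(0, q(pair(c, 0))))), pair(a, q(q(pair(c, pair(c, c))))))   [R1 at 1.2.2.2.1]
6. pair(pair(pair(pair(0, 0), pair(c, c)), pair(0, pair(0, q(pair(c, 0))))), pair(a, q(q(pair(c, pair(c, c))))))  →  pair(pair(pair(pair(0, 0), pair(c, c)), pair(0, pair(0, 0))), pair(a, q(q(pair(c, pair(c, c))))))   [R1 at 1.2.2.2]
7. pair(pair(pair(pair(0, 0), pair(c, c)), pair(0, pair(0, 0))), pair(a, q(q(pair(c, pair(c, c))))))  →  pair(pair(pair(pair(0, 0), pair(c, c)), pair(0, pair(0, 0))), pair(a, q(pair(c, c))))   [R1 at 2.2.1]
8. pair(pair(pair(pair(0, 0), pair(c, c)), pair(0, pair(0, 0))), pair(a, q(pair(c, c))))  →  pair(pair(pair(pair(0, 0), pair(c, c)), pair(0, pair(0, 0))), pair(a, c))   [R1 at 2.2]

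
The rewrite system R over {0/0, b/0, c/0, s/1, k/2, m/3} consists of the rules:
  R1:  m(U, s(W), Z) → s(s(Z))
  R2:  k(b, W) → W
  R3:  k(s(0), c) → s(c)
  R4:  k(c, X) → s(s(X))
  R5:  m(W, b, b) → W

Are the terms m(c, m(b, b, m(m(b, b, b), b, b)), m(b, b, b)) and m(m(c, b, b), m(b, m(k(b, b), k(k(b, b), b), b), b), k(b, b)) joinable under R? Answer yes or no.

yes — NF(t₁) = c, NF(t₂) = c

Reduce t₁ = m(c, m(b, b, m(m(b, b, b), b, b)), m(b, b, b)):
1. m(c, m(b, b, m(m(b, b, b), b, b)), m(b, b, b))  →  m(c, m(b, b, m(b, b, b)), m(b, b, b))   [R5 at 2.3]
2. m(c, m(b, b, m(b, b, b)), m(b, b, b))  →  m(c, m(b, b, b), m(b, b, b))   [R5 at 2.3]
3. m(c, m(b, b, b), m(b, b, b))  →  m(c, b, m(b, b, b))   [R5 at 2]
4. m(c, b, m(b, b, b))  →  m(c, b, b)   [R5 at 3]
5. m(c, b, b)  →  c   [R5 at ε]

Reduce t₂ = m(m(c, b, b), m(b, m(k(b, b), k(k(b, b), b), b), b), k(b, b)):
1. m(m(c, b, b), m(b, m(k(b, b), k(k(b, b), b), b), b), k(b, b))  →  m(c, m(b, m(k(b, b), k(k(b, b), b), b), b), k(b, b))   [R5 at 1]
2. m(c, m(b, m(k(b, b), k(k(b, b), b), b), b), k(b, b))  →  m(c, m(b, m(b, k(k(b, b), b), b), b), k(b, b))   [R2 at 2.2.1]
3. m(c, m(b, m(b, k(k(b, b), b), b), b), k(b, b))  →  m(c, m(b, m(b, k(b, b), b), b), k(b, b))   [R2 at 2.2.2.1]
4. m(c, m(b, m(b, k(b, b), b), b), k(b, b))  →  m(c, m(b, m(b, b, b), b), k(b, b))   [R2 at 2.2.2]
5. m(c, m(b, m(b, b, b), b), k(b, b))  →  m(c, m(b, b, b), k(b, b))   [R5 at 2.2]
6. m(c, m(b, b, b), k(b, b))  →  m(c, b, k(b, b))   [R5 at 2]
7. m(c, b, k(b, b))  →  m(c, b, b)   [R2 at 3]
8. m(c, b, b)  →  c   [R5 at ε]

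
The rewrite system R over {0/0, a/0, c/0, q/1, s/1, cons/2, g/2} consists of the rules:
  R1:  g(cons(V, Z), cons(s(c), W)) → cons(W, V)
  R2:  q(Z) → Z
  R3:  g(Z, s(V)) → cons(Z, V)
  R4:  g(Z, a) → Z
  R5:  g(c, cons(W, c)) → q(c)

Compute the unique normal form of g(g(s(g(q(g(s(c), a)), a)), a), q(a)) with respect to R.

s(s(c))

1. g(g(s(g(q(g(s(c), a)), a)), a), q(a))  →  g(s(g(q(g(s(c), a)), a)), q(a))   [R4 at 1]
2. g(s(g(q(g(s(c), a)), a)), q(a))  →  g(s(q(g(s(c), a))), q(a))   [R4 at 1.1]
3. g(s(q(g(s(c), a))), q(a))  →  g(s(g(s(c), a)), q(a))   [R2 at 1.1]
4. g(s(g(s(c), a)), q(a))  →  g(s(s(c)), q(a))   [R4 at 1.1]
5. g(s(s(c)), q(a))  →  g(s(s(c)), a)   [R2 at 2]
6. g(s(s(c)), a)  →  s(s(c))   [R4 at ε]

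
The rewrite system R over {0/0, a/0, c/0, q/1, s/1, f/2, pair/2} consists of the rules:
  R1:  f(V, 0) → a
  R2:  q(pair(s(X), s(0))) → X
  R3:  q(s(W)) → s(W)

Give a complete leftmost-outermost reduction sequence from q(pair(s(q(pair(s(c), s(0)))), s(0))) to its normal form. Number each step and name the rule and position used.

c

1. q(pair(s(q(pair(s(c), s(0)))), s(0)))  →  q(pair(s(c), s(0)))   [R2 at ε]
2. q(pair(s(c), s(0)))  →  c   [R2 at ε]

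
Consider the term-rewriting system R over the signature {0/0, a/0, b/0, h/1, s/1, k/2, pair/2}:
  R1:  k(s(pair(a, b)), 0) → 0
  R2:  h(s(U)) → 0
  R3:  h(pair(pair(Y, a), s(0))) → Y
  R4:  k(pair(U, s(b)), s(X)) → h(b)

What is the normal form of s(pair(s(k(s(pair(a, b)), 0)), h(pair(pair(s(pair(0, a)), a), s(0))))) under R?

s(pair(s(0), s(pair(0, a))))

1. s(pair(s(k(s(pair(a, b)), 0)), h(pair(pair(s(pair(0, a)), a), s(0)))))  →  s(pair(s(0), h(pair(pair(s(pair(0, a)), a), s(0)))))   [R1 at 1.1.1]
2. s(pair(s(0), h(pair(pair(s(pair(0, a)), a), s(0)))))  →  s(pair(s(0), s(pair(0, a))))   [R3 at 1.2]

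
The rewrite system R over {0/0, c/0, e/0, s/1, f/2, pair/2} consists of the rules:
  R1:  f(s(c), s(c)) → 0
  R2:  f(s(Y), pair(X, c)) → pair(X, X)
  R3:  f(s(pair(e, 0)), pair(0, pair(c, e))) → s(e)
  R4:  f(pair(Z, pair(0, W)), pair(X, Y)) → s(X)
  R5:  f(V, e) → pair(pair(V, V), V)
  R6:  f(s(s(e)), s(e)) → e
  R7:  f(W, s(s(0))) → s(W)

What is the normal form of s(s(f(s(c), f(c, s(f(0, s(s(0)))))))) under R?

s(s(0))

1. s(s(f(s(c), f(c, s(f(0, s(s(0))))))))  →  s(s(f(s(c), f(c, s(s(0))))))   [R7 at 1.1.2.2.1]
2. s(s(f(s(c), f(c, s(s(0))))))  →  s(s(f(s(c), s(c))))   [R7 at 1.1.2]
3. s(s(f(s(c), s(c))))  →  s(s(0))   [R1 at 1.1]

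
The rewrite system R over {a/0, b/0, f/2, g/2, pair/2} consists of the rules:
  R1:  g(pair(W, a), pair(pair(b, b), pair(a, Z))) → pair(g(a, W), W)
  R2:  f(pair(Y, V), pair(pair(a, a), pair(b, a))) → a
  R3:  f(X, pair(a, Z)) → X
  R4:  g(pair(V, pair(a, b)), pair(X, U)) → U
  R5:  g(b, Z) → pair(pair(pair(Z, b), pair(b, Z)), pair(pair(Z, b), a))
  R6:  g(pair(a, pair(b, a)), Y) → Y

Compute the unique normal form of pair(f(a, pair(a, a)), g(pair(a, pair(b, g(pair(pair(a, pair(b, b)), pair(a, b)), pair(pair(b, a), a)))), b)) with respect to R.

1. pair(f(a, pair(a, a)), g(pair(a, pair(b, g(pair(pair(a, pair(b, b)), pair(a, b)), pair(pair(b, a), a)))), b))  →  pair(a, g(pair(a, pair(b, g(pair(pair(a, pair(b, b)), pair(a, b)), pair(pair(b, a), a)))), b))   [R3 at 1]
2. pair(a, g(pair(a, pair(b, g(pair(pair(a, pair(b, b)), pair(a, b)), pair(pair(b, a), a)))), b))  →  pair(a, g(pair(a, pair(b, a)), b))   [R4 at 2.1.2.2]
3. pair(a, g(pair(a, pair(b, a)), b))  →  pair(a, b)   [R6 at 2]

pair(a, b)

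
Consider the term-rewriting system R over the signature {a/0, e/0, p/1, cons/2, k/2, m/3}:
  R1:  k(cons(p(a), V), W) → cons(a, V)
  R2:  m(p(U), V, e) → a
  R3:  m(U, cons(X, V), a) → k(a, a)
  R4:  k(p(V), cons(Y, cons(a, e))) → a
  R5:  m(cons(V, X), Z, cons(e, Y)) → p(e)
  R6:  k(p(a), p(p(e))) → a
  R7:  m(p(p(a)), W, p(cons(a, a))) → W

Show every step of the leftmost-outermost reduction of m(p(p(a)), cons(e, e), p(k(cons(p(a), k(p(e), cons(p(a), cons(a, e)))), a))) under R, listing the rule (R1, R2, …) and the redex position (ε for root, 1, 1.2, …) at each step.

cons(e, e)

1. m(p(p(a)), cons(e, e), p(k(cons(p(a), k(p(e), cons(p(a), cons(a, e)))), a)))  →  m(p(p(a)), cons(e, e), p(cons(a, k(p(e), cons(p(a), cons(a, e))))))   [R1 at 3.1]
2. m(p(p(a)), cons(e, e), p(cons(a, k(p(e), cons(p(a), cons(a, e))))))  →  m(p(p(a)), cons(e, e), p(cons(a, a)))   [R4 at 3.1.2]
3. m(p(p(a)), cons(e, e), p(cons(a, a)))  →  cons(e, e)   [R7 at ε]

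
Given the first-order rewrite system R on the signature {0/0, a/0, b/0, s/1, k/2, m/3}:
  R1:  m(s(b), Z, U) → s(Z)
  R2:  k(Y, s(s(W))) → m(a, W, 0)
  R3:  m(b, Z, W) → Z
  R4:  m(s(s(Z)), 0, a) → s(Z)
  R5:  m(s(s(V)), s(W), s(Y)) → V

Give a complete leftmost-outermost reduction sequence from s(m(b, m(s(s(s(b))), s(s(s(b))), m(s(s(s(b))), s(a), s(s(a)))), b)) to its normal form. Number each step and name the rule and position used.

1. s(m(b, m(s(s(s(b))), s(s(s(b))), m(s(s(s(b))), s(a), s(s(a)))), b))  →  s(m(s(s(s(b))), s(s(s(b))), m(s(s(s(b))), s(a), s(s(a)))))   [R3 at 1]
2. s(m(s(s(s(b))), s(s(s(b))), m(s(s(s(b))), s(a), s(s(a)))))  →  s(m(s(s(s(b))), s(s(s(b))), s(b)))   [R5 at 1.3]
3. s(m(s(s(s(b))), s(s(s(b))), s(b)))  →  s(s(b))   [R5 at 1]

s(s(b))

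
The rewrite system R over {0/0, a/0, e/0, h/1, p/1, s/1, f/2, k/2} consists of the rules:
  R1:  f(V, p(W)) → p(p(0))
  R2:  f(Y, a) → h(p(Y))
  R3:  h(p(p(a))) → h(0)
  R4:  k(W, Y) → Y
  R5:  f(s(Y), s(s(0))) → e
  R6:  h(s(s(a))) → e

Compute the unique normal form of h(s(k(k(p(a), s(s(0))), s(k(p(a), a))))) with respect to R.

1. h(s(k(k(p(a), s(s(0))), s(k(p(a), a)))))  →  h(s(s(k(p(a), a))))   [R4 at 1.1]
2. h(s(s(k(p(a), a))))  →  h(s(s(a)))   [R4 at 1.1.1]
3. h(s(s(a)))  →  e   [R6 at ε]

e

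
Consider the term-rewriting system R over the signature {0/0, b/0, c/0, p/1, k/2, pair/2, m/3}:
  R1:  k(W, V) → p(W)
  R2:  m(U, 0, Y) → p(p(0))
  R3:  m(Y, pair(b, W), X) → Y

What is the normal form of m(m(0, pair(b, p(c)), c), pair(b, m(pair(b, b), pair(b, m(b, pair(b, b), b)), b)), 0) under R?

0

1. m(m(0, pair(b, p(c)), c), pair(b, m(pair(b, b), pair(b, m(b, pair(b, b), b)), b)), 0)  →  m(0, pair(b, p(c)), c)   [R3 at ε]
2. m(0, pair(b, p(c)), c)  →  0   [R3 at ε]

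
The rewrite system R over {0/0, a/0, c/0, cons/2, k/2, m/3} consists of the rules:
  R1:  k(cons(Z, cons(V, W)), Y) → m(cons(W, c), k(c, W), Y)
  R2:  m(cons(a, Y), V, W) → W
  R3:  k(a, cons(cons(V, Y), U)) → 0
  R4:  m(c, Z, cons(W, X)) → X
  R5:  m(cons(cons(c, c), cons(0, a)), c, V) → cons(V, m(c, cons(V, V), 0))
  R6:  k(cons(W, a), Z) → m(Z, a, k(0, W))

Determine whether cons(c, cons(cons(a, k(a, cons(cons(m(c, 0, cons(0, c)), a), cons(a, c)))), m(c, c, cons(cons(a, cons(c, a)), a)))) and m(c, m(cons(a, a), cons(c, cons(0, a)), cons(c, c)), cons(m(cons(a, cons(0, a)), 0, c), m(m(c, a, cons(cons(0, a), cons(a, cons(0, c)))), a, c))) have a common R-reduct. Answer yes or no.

no — NF(t₁) = cons(c, cons(cons(a, 0), a)), NF(t₂) = c

Reduce t₁ = cons(c, cons(cons(a, k(a, cons(cons(m(c, 0, cons(0, c)), a), cons(a, c)))), m(c, c, cons(cons(a, cons(c, a)), a)))):
1. cons(c, cons(cons(a, k(a, cons(cons(m(c, 0, cons(0, c)), a), cons(a, c)))), m(c, c, cons(cons(a, cons(c, a)), a))))  →  cons(c, cons(cons(a, 0), m(c, c, cons(cons(a, cons(c, a)), a))))   [R3 at 2.1.2]
2. cons(c, cons(cons(a, 0), m(c, c, cons(cons(a, cons(c, a)), a))))  →  cons(c, cons(cons(a, 0), a))   [R4 at 2.2]

Reduce t₂ = m(c, m(cons(a, a), cons(c, cons(0, a)), cons(c, c)), cons(m(cons(a, cons(0, a)), 0, c), m(m(c, a, cons(cons(0, a), cons(a, cons(0, c)))), a, c))):
1. m(c, m(cons(a, a), cons(c, cons(0, a)), cons(c, c)), cons(m(cons(a, cons(0, a)), 0, c), m(m(c, a, cons(cons(0, a), cons(a, cons(0, c)))), a, c)))  →  m(m(c, a, cons(cons(0, a), cons(a, cons(0, c)))), a, c)   [R4 at ε]
2. m(m(c, a, cons(cons(0, a), cons(a, cons(0, c)))), a, c)  →  m(cons(a, cons(0, c)), a, c)   [R4 at 1]
3. m(cons(a, cons(0, c)), a, c)  →  c   [R2 at ε]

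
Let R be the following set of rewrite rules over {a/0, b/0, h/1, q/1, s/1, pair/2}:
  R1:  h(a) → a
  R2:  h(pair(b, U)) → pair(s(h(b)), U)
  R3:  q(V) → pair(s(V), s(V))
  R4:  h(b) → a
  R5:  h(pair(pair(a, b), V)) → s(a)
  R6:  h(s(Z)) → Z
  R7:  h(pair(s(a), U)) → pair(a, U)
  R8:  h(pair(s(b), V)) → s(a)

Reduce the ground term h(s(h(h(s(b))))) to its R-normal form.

1. h(s(h(h(s(b)))))  →  h(h(s(b)))   [R6 at ε]
2. h(h(s(b)))  →  h(b)   [R6 at 1]
3. h(b)  →  a   [R4 at ε]

a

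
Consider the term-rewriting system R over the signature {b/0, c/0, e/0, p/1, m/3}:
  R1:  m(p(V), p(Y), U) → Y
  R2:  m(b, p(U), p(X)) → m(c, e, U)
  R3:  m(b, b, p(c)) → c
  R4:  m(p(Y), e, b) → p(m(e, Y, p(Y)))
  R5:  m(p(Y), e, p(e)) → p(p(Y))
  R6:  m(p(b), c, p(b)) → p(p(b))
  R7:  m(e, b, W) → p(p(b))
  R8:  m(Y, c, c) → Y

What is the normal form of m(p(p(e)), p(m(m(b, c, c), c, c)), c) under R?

b

1. m(p(p(e)), p(m(m(b, c, c), c, c)), c)  →  m(m(b, c, c), c, c)   [R1 at ε]
2. m(m(b, c, c), c, c)  →  m(b, c, c)   [R8 at ε]
3. m(b, c, c)  →  b   [R8 at ε]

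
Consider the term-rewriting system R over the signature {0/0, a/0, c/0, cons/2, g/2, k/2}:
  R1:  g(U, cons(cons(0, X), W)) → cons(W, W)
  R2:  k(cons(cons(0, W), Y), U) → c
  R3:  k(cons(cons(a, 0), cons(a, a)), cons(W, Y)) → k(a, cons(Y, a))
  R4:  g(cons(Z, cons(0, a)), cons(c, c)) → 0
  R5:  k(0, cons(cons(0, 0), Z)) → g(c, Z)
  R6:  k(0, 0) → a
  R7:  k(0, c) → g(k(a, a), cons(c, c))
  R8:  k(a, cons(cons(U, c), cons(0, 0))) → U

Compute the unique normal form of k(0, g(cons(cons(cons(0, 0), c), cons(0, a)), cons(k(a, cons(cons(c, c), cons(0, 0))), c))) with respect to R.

1. k(0, g(cons(cons(cons(0, 0), c), cons(0, a)), cons(k(a, cons(cons(c, c), cons(0, 0))), c)))  →  k(0, g(cons(cons(cons(0, 0), c), cons(0, a)), cons(c, c)))   [R8 at 2.2.1]
2. k(0, g(cons(cons(cons(0, 0), c), cons(0, a)), cons(c, c)))  →  k(0, 0)   [R4 at 2]
3. k(0, 0)  →  a   [R6 at ε]

a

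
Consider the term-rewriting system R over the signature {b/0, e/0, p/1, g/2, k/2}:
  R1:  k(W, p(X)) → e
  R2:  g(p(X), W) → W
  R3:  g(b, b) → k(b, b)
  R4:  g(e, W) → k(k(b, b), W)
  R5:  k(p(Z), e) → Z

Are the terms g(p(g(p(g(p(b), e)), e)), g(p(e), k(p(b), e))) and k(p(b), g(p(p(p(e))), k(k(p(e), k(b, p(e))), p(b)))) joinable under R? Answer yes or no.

Reduce t₁ = g(p(g(p(g(p(b), e)), e)), g(p(e), k(p(b), e))):
1. g(p(g(p(g(p(b), e)), e)), g(p(e), k(p(b), e)))  →  g(p(e), k(p(b), e))   [R2 at ε]
2. g(p(e), k(p(b), e))  →  k(p(b), e)   [R2 at ε]
3. k(p(b), e)  →  b   [R5 at ε]

Reduce t₂ = k(p(b), g(p(p(p(e))), k(k(p(e), k(b, p(e))), p(b)))):
1. k(p(b), g(p(p(p(e))), k(k(p(e), k(b, p(e))), p(b))))  →  k(p(b), k(k(p(e), k(b, p(e))), p(b)))   [R2 at 2]
2. k(p(b), k(k(p(e), k(b, p(e))), p(b)))  →  k(p(b), e)   [R1 at 2]
3. k(p(b), e)  →  b   [R5 at ε]

yes — NF(t₁) = b, NF(t₂) = b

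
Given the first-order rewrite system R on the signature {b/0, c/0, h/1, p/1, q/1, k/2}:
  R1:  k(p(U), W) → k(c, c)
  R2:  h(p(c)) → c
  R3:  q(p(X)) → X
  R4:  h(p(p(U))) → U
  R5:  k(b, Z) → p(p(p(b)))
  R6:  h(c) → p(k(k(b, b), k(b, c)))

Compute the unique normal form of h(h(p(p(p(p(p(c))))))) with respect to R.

p(c)

1. h(h(p(p(p(p(p(c)))))))  →  h(p(p(p(c))))   [R4 at 1]
2. h(p(p(p(c))))  →  p(c)   [R4 at ε]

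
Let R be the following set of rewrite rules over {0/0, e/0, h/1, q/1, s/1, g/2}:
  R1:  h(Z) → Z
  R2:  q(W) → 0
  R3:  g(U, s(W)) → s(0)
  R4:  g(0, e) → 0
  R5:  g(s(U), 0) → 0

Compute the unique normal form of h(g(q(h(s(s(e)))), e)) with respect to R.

0

1. h(g(q(h(s(s(e)))), e))  →  g(q(h(s(s(e)))), e)   [R1 at ε]
2. g(q(h(s(s(e)))), e)  →  g(0, e)   [R2 at 1]
3. g(0, e)  →  0   [R4 at ε]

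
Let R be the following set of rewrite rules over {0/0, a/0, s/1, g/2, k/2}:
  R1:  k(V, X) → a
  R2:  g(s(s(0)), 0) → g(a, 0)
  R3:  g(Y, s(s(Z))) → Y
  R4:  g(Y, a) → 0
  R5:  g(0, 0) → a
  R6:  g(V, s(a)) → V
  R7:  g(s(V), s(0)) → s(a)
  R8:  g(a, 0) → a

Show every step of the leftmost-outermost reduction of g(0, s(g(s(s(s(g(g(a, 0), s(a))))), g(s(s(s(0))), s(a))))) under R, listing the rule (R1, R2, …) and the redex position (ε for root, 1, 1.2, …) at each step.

0

1. g(0, s(g(s(s(s(g(g(a, 0), s(a))))), g(s(s(s(0))), s(a)))))  →  g(0, s(g(s(s(s(g(a, 0)))), g(s(s(s(0))), s(a)))))   [R6 at 2.1.1.1.1.1]
2. g(0, s(g(s(s(s(g(a, 0)))), g(s(s(s(0))), s(a)))))  →  g(0, s(g(s(s(s(a))), g(s(s(s(0))), s(a)))))   [R8 at 2.1.1.1.1.1]
3. g(0, s(g(s(s(s(a))), g(s(s(s(0))), s(a)))))  →  g(0, s(g(s(s(s(a))), s(s(s(0))))))   [R6 at 2.1.2]
4. g(0, s(g(s(s(s(a))), s(s(s(0))))))  →  g(0, s(s(s(s(a)))))   [R3 at 2.1]
5. g(0, s(s(s(s(a)))))  →  0   [R3 at ε]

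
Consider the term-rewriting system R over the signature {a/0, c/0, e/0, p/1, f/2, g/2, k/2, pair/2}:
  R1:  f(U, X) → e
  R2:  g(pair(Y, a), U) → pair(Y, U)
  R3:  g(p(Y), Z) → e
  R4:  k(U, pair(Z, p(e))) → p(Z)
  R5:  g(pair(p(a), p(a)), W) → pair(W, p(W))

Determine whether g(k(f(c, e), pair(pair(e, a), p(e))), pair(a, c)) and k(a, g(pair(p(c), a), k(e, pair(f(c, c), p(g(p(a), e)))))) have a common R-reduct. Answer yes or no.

Reduce t₁ = g(k(f(c, e), pair(pair(e, a), p(e))), pair(a, c)):
1. g(k(f(c, e), pair(pair(e, a), p(e))), pair(a, c))  →  g(p(pair(e, a)), pair(a, c))   [R4 at 1]
2. g(p(pair(e, a)), pair(a, c))  →  e   [R3 at ε]

Reduce t₂ = k(a, g(pair(p(c), a), k(e, pair(f(c, c), p(g(p(a), e)))))):
1. k(a, g(pair(p(c), a), k(e, pair(f(c, c), p(g(p(a), e))))))  →  k(a, pair(p(c), k(e, pair(f(c, c), p(g(p(a), e))))))   [R2 at 2]
2. k(a, pair(p(c), k(e, pair(f(c, c), p(g(p(a), e))))))  →  k(a, pair(p(c), k(e, pair(e, p(g(p(a), e))))))   [R1 at 2.2.2.1]
3. k(a, pair(p(c), k(e, pair(e, p(g(p(a), e))))))  →  k(a, pair(p(c), k(e, pair(e, p(e)))))   [R3 at 2.2.2.2.1]
4. k(a, pair(p(c), k(e, pair(e, p(e)))))  →  k(a, pair(p(c), p(e)))   [R4 at 2.2]
5. k(a, pair(p(c), p(e)))  →  p(p(c))   [R4 at ε]

no — NF(t₁) = e, NF(t₂) = p(p(c))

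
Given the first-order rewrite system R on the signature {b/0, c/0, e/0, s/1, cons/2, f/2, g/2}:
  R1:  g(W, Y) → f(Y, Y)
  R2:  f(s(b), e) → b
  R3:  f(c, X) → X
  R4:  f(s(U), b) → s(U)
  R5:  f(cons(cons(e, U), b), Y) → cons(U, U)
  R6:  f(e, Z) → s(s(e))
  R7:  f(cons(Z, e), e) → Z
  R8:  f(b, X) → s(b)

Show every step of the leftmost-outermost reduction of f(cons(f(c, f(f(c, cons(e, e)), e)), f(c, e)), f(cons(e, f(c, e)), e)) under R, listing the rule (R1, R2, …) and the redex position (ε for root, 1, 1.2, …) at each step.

1. f(cons(f(c, f(f(c, cons(e, e)), e)), f(c, e)), f(cons(e, f(c, e)), e))  →  f(cons(f(f(c, cons(e, e)), e), f(c, e)), f(cons(e, f(c, e)), e))   [R3 at 1.1]
2. f(cons(f(f(c, cons(e, e)), e), f(c, e)), f(cons(e, f(c, e)), e))  →  f(cons(f(cons(e, e), e), f(c, e)), f(cons(e, f(c, e)), e))   [R3 at 1.1.1]
3. f(cons(f(cons(e, e), e), f(c, e)), f(cons(e, f(c, e)), e))  →  f(cons(e, f(c, e)), f(cons(e, f(c, e)), e))   [R7 at 1.1]
4. f(cons(e, f(c, e)), f(cons(e, f(c, e)), e))  →  f(cons(e, e), f(cons(e, f(c, e)), e))   [R3 at 1.2]
5. f(cons(e, e), f(cons(e, f(c, e)), e))  →  f(cons(e, e), f(cons(e, e), e))   [R3 at 2.1.2]
6. f(cons(e, e), f(cons(e, e), e))  →  f(cons(e, e), e)   [R7 at 2]
7. f(cons(e, e), e)  →  e   [R7 at ε]

e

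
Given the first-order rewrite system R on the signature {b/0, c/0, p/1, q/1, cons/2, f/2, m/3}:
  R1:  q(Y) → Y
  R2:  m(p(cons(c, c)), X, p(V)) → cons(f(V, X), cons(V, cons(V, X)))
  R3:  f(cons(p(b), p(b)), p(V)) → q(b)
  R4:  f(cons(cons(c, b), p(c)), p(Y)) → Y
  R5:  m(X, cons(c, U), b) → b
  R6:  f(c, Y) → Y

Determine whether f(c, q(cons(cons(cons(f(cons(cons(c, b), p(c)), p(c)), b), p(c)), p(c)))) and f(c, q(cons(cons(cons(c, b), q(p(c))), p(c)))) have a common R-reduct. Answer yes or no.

yes — NF(t₁) = cons(cons(cons(c, b), p(c)), p(c)), NF(t₂) = cons(cons(cons(c, b), p(c)), p(c))

Reduce t₁ = f(c, q(cons(cons(cons(f(cons(cons(c, b), p(c)), p(c)), b), p(c)), p(c)))):
1. f(c, q(cons(cons(cons(f(cons(cons(c, b), p(c)), p(c)), b), p(c)), p(c))))  →  q(cons(cons(cons(f(cons(cons(c, b), p(c)), p(c)), b), p(c)), p(c)))   [R6 at ε]
2. q(cons(cons(cons(f(cons(cons(c, b), p(c)), p(c)), b), p(c)), p(c)))  →  cons(cons(cons(f(cons(cons(c, b), p(c)), p(c)), b), p(c)), p(c))   [R1 at ε]
3. cons(cons(cons(f(cons(cons(c, b), p(c)), p(c)), b), p(c)), p(c))  →  cons(cons(cons(c, b), p(c)), p(c))   [R4 at 1.1.1]

Reduce t₂ = f(c, q(cons(cons(cons(c, b), q(p(c))), p(c)))):
1. f(c, q(cons(cons(cons(c, b), q(p(c))), p(c))))  →  q(cons(cons(cons(c, b), q(p(c))), p(c)))   [R6 at ε]
2. q(cons(cons(cons(c, b), q(p(c))), p(c)))  →  cons(cons(cons(c, b), q(p(c))), p(c))   [R1 at ε]
3. cons(cons(cons(c, b), q(p(c))), p(c))  →  cons(cons(cons(c, b), p(c)), p(c))   [R1 at 1.2]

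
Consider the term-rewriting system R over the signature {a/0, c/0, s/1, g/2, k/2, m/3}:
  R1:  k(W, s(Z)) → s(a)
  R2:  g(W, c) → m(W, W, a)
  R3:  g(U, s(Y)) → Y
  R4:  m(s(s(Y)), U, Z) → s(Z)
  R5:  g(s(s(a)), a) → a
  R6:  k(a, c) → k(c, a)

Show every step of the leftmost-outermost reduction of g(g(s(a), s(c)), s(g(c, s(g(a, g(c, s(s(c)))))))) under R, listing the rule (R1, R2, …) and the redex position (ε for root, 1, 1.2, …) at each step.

c

1. g(g(s(a), s(c)), s(g(c, s(g(a, g(c, s(s(c))))))))  →  g(c, s(g(a, g(c, s(s(c))))))   [R3 at ε]
2. g(c, s(g(a, g(c, s(s(c))))))  →  g(a, g(c, s(s(c))))   [R3 at ε]
3. g(a, g(c, s(s(c))))  →  g(a, s(c))   [R3 at 2]
4. g(a, s(c))  →  c   [R3 at ε]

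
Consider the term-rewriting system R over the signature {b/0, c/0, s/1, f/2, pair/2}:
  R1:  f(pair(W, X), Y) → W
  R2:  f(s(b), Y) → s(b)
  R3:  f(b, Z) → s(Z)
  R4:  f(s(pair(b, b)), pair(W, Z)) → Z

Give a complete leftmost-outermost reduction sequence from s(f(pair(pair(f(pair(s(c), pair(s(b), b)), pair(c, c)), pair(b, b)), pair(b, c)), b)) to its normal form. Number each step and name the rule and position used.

s(pair(s(c), pair(b, b)))

1. s(f(pair(pair(f(pair(s(c), pair(s(b), b)), pair(c, c)), pair(b, b)), pair(b, c)), b))  →  s(pair(f(pair(s(c), pair(s(b), b)), pair(c, c)), pair(b, b)))   [R1 at 1]
2. s(pair(f(pair(s(c), pair(s(b), b)), pair(c, c)), pair(b, b)))  →  s(pair(s(c), pair(b, b)))   [R1 at 1.1]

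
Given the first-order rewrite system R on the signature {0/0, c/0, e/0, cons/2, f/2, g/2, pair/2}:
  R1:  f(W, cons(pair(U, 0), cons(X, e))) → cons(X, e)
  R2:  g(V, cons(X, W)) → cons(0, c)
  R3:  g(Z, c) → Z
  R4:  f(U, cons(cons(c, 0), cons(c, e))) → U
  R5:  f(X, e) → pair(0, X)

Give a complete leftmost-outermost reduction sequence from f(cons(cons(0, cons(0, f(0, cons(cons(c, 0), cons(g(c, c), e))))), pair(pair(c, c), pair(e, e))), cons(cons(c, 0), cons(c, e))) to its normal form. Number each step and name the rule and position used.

cons(cons(0, cons(0, 0)), pair(pair(c, c), pair(e, e)))

1. f(cons(cons(0, cons(0, f(0, cons(cons(c, 0), cons(g(c, c), e))))), pair(pair(c, c), pair(e, e))), cons(cons(c, 0), cons(c, e)))  →  cons(cons(0, cons(0, f(0, cons(cons(c, 0), cons(g(c, c), e))))), pair(pair(c, c), pair(e, e)))   [R4 at ε]
2. cons(cons(0, cons(0, f(0, cons(cons(c, 0), cons(g(c, c), e))))), pair(pair(c, c), pair(e, e)))  →  cons(cons(0, cons(0, f(0, cons(cons(c, 0), cons(c, e))))), pair(pair(c, c), pair(e, e)))   [R3 at 1.2.2.2.2.1]
3. cons(cons(0, cons(0, f(0, cons(cons(c, 0), cons(c, e))))), pair(pair(c, c), pair(e, e)))  →  cons(cons(0, cons(0, 0)), pair(pair(c, c), pair(e, e)))   [R4 at 1.2.2]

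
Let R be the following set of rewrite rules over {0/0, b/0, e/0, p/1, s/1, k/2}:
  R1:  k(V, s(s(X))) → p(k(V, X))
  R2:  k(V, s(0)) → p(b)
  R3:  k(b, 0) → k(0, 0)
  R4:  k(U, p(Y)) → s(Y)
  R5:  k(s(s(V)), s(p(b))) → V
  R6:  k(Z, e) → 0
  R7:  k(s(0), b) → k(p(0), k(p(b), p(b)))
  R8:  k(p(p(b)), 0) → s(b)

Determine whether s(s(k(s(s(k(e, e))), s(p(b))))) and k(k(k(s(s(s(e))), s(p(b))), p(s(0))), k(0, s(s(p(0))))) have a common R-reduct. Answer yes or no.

yes — NF(t₁) = s(s(0)), NF(t₂) = s(s(0))

Reduce t₁ = s(s(k(s(s(k(e, e))), s(p(b))))):
1. s(s(k(s(s(k(e, e))), s(p(b)))))  →  s(s(k(e, e)))   [R5 at 1.1]
2. s(s(k(e, e)))  →  s(s(0))   [R6 at 1.1]

Reduce t₂ = k(k(k(s(s(s(e))), s(p(b))), p(s(0))), k(0, s(s(p(0))))):
1. k(k(k(s(s(s(e))), s(p(b))), p(s(0))), k(0, s(s(p(0)))))  →  k(s(s(0)), k(0, s(s(p(0)))))   [R4 at 1]
2. k(s(s(0)), k(0, s(s(p(0)))))  →  k(s(s(0)), p(k(0, p(0))))   [R1 at 2]
3. k(s(s(0)), p(k(0, p(0))))  →  s(k(0, p(0)))   [R4 at ε]
4. s(k(0, p(0)))  →  s(s(0))   [R4 at 1]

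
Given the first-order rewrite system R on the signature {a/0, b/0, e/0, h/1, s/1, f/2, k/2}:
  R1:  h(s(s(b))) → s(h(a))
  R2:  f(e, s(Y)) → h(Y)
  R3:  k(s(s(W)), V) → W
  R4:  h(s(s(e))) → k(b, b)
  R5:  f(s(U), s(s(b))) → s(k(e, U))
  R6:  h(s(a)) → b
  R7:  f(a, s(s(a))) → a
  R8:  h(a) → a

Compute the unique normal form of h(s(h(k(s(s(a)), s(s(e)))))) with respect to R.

1. h(s(h(k(s(s(a)), s(s(e))))))  →  h(s(h(a)))   [R3 at 1.1.1]
2. h(s(h(a)))  →  h(s(a))   [R8 at 1.1]
3. h(s(a))  →  b   [R6 at ε]

b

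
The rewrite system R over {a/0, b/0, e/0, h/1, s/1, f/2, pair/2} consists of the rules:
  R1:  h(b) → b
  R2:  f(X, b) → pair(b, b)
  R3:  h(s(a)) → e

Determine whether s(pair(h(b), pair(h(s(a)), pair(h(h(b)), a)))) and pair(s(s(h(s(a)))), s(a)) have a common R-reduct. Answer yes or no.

Reduce t₁ = s(pair(h(b), pair(h(s(a)), pair(h(h(b)), a)))):
1. s(pair(h(b), pair(h(s(a)), pair(h(h(b)), a))))  →  s(pair(b, pair(h(s(a)), pair(h(h(b)), a))))   [R1 at 1.1]
2. s(pair(b, pair(h(s(a)), pair(h(h(b)), a))))  →  s(pair(b, pair(e, pair(h(h(b)), a))))   [R3 at 1.2.1]
3. s(pair(b, pair(e, pair(h(h(b)), a))))  →  s(pair(b, pair(e, pair(h(b), a))))   [R1 at 1.2.2.1.1]
4. s(pair(b, pair(e, pair(h(b), a))))  →  s(pair(b, pair(e, pair(b, a))))   [R1 at 1.2.2.1]

Reduce t₂ = pair(s(s(h(s(a)))), s(a)):
1. pair(s(s(h(s(a)))), s(a))  →  pair(s(s(e)), s(a))   [R3 at 1.1.1]

no — NF(t₁) = s(pair(b, pair(e, pair(b, a)))), NF(t₂) = pair(s(s(e)), s(a))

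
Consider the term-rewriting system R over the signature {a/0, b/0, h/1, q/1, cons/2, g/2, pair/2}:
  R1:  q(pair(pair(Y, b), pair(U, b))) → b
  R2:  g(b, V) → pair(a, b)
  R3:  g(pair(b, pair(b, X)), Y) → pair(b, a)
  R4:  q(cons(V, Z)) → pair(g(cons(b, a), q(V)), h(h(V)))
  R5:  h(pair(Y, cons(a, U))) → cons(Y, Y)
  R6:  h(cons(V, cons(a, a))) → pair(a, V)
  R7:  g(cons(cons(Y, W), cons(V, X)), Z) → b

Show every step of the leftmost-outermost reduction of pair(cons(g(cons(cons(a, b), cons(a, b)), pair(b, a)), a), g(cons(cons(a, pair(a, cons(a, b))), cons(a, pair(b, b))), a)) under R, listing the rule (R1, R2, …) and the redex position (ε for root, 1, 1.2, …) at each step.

1. pair(cons(g(cons(cons(a, b), cons(a, b)), pair(b, a)), a), g(cons(cons(a, pair(a, cons(a, b))), cons(a, pair(b, b))), a))  →  pair(cons(b, a), g(cons(cons(a, pair(a, cons(a, b))), cons(a, pair(b, b))), a))   [R7 at 1.1]
2. pair(cons(b, a), g(cons(cons(a, pair(a, cons(a, b))), cons(a, pair(b, b))), a))  →  pair(cons(b, a), b)   [R7 at 2]

pair(cons(b, a), b)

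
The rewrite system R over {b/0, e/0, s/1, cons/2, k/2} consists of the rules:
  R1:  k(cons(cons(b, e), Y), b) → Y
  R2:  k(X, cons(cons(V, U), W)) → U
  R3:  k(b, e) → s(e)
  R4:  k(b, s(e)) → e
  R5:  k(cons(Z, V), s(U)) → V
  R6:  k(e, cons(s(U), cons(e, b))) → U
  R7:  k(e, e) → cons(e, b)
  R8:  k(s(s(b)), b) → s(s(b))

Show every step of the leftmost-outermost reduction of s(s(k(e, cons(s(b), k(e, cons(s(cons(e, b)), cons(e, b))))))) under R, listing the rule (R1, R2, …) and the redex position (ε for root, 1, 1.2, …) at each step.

1. s(s(k(e, cons(s(b), k(e, cons(s(cons(e, b)), cons(e, b)))))))  →  s(s(k(e, cons(s(b), cons(e, b)))))   [R6 at 1.1.2.2]
2. s(s(k(e, cons(s(b), cons(e, b)))))  →  s(s(b))   [R6 at 1.1]

s(s(b))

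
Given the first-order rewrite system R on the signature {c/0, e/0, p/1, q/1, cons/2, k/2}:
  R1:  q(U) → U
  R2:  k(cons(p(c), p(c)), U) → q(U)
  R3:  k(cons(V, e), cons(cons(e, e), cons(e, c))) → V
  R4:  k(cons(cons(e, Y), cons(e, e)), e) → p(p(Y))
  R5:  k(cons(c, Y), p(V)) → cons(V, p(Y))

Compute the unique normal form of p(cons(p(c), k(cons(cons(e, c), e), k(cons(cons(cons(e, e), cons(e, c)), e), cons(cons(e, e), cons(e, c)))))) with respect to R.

p(cons(p(c), cons(e, c)))

1. p(cons(p(c), k(cons(cons(e, c), e), k(cons(cons(cons(e, e), cons(e, c)), e), cons(cons(e, e), cons(e, c))))))  →  p(cons(p(c), k(cons(cons(e, c), e), cons(cons(e, e), cons(e, c)))))   [R3 at 1.2.2]
2. p(cons(p(c), k(cons(cons(e, c), e), cons(cons(e, e), cons(e, c)))))  →  p(cons(p(c), cons(e, c)))   [R3 at 1.2]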